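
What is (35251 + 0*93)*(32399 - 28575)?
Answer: 134799824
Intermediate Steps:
(35251 + 0*93)*(32399 - 28575) = (35251 + 0)*3824 = 35251*3824 = 134799824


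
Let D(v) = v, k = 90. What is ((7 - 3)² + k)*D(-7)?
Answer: -742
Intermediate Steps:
((7 - 3)² + k)*D(-7) = ((7 - 3)² + 90)*(-7) = (4² + 90)*(-7) = (16 + 90)*(-7) = 106*(-7) = -742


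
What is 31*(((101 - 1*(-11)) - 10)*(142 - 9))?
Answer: 420546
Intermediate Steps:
31*(((101 - 1*(-11)) - 10)*(142 - 9)) = 31*(((101 + 11) - 10)*133) = 31*((112 - 10)*133) = 31*(102*133) = 31*13566 = 420546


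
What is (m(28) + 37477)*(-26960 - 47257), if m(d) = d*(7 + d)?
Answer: -2854163169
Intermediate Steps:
(m(28) + 37477)*(-26960 - 47257) = (28*(7 + 28) + 37477)*(-26960 - 47257) = (28*35 + 37477)*(-74217) = (980 + 37477)*(-74217) = 38457*(-74217) = -2854163169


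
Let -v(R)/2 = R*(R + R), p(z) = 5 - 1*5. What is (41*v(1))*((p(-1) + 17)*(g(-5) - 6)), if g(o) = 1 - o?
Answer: 0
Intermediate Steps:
p(z) = 0 (p(z) = 5 - 5 = 0)
v(R) = -4*R² (v(R) = -2*R*(R + R) = -2*R*2*R = -4*R²)
(41*v(1))*((p(-1) + 17)*(g(-5) - 6)) = (41*(-4*1²))*((0 + 17)*((1 - 1*(-5)) - 6)) = (41*(-4*1))*(17*((1 + 5) - 6)) = (41*(-4))*(17*(6 - 6)) = -2788*0 = -164*0 = 0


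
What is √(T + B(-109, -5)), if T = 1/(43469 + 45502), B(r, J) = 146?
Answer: √1155712559757/88971 ≈ 12.083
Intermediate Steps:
T = 1/88971 ≈ 1.1240e-5
√(T + B(-109, -5)) = √(1/88971 + 146) = √(12989767/88971) = √1155712559757/88971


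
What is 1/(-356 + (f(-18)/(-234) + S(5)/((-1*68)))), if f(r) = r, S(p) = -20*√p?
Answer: -17383639/6187217156 - 14365*√5/6187217156 ≈ -0.0028148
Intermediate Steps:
1/(-356 + (f(-18)/(-234) + S(5)/((-1*68)))) = 1/(-356 + (-18/(-234) + (-20*√5)/((-1*68)))) = 1/(-356 + (-18*(-1/234) - 20*√5/(-68))) = 1/(-356 + (1/13 - 20*√5*(-1/68))) = 1/(-356 + (1/13 + 5*√5/17)) = 1/(-4627/13 + 5*√5/17)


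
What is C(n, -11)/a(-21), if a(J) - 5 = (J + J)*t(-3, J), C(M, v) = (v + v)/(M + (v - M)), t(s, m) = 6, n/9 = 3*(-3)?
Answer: -2/247 ≈ -0.0080972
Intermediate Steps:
n = -81 (n = 9*(3*(-3)) = 9*(-9) = -81)
C(M, v) = 2 (C(M, v) = (2*v)/v = 2)
a(J) = 5 + 12*J (a(J) = 5 + (J + J)*6 = 5 + (2*J)*6 = 5 + 12*J)
C(n, -11)/a(-21) = 2/(5 + 12*(-21)) = 2/(5 - 252) = 2/(-247) = 2*(-1/247) = -2/247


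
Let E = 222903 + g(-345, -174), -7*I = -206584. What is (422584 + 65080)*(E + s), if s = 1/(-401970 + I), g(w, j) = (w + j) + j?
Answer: 20180485357789928/186229 ≈ 1.0836e+11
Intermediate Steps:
I = 29512 (I = -⅐*(-206584) = 29512)
g(w, j) = w + 2*j (g(w, j) = (j + w) + j = w + 2*j)
s = -1/372458 (s = 1/(-401970 + 29512) = 1/(-372458) = -1/372458 ≈ -2.6849e-6)
E = 222210 (E = 222903 + (-345 + 2*(-174)) = 222903 + (-345 - 348) = 222903 - 693 = 222210)
(422584 + 65080)*(E + s) = (422584 + 65080)*(222210 - 1/372458) = 487664*(82763892179/372458) = 20180485357789928/186229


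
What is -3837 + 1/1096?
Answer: -4205351/1096 ≈ -3837.0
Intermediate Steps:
-3837 + 1/1096 = -4205351/1096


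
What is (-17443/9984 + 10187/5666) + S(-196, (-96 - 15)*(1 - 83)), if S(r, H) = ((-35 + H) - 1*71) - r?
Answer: 259994142509/28284672 ≈ 9192.0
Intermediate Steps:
S(r, H) = -106 + H - r (S(r, H) = ((-35 + H) - 71) - r = (-106 + H) - r = -106 + H - r)
(-17443/9984 + 10187/5666) + S(-196, (-96 - 15)*(1 - 83)) = (-17443/9984 + 10187/5666) + (-106 + (-96 - 15)*(1 - 83) - 1*(-196)) = (-17443*1/9984 + 10187*(1/5666)) + (-106 - 111*(-82) + 196) = (-17443/9984 + 10187/5666) + (-106 + 9102 + 196) = 1437485/28284672 + 9192 = 259994142509/28284672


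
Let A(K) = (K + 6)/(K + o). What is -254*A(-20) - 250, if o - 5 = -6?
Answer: -1258/3 ≈ -419.33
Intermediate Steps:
o = -1 (o = 5 - 6 = -1)
A(K) = (6 + K)/(-1 + K) (A(K) = (K + 6)/(K - 1) = (6 + K)/(-1 + K))
-254*A(-20) - 250 = -254*(6 - 20)/(-1 - 20) - 250 = -254*(-14)/(-21) - 250 = -(-254)*(-14)/21 - 250 = -254*⅔ - 250 = -508/3 - 250 = -1258/3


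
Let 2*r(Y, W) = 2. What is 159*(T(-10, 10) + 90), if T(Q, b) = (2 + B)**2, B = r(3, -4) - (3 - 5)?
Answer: 18285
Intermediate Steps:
r(Y, W) = 1 (r(Y, W) = (1/2)*2 = 1)
B = 3 (B = 1 - (3 - 5) = 1 - 1*(-2) = 1 + 2 = 3)
T(Q, b) = 25 (T(Q, b) = (2 + 3)**2 = 5**2 = 25)
159*(T(-10, 10) + 90) = 159*(25 + 90) = 159*115 = 18285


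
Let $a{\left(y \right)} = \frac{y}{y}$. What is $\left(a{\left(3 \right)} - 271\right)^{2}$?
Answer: $72900$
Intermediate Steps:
$a{\left(y \right)} = 1$
$\left(a{\left(3 \right)} - 271\right)^{2} = \left(1 - 271\right)^{2} = \left(-270\right)^{2} = 72900$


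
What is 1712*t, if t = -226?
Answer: -386912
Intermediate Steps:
1712*t = 1712*(-226) = -386912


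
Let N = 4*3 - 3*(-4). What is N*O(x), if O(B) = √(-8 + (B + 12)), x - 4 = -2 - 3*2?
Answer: 0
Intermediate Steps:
x = -4 (x = 4 + (-2 - 3*2) = 4 + (-2 - 6) = 4 - 8 = -4)
O(B) = √(4 + B) (O(B) = √(-8 + (12 + B)) = √(4 + B))
N = 24 (N = 12 + 12 = 24)
N*O(x) = 24*√(4 - 4) = 24*√0 = 24*0 = 0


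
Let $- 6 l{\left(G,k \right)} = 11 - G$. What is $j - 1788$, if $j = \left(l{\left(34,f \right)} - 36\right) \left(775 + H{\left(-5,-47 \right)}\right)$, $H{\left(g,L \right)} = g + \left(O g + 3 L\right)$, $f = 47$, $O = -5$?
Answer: $-22825$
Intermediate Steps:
$H{\left(g,L \right)} = - 4 g + 3 L$ ($H{\left(g,L \right)} = g + \left(- 5 g + 3 L\right) = - 4 g + 3 L$)
$l{\left(G,k \right)} = - \frac{11}{6} + \frac{G}{6}$ ($l{\left(G,k \right)} = - \frac{11 - G}{6} = - \frac{11}{6} + \frac{G}{6}$)
$j = -21037$ ($j = \left(\left(- \frac{11}{6} + \frac{1}{6} \cdot 34\right) - 36\right) \left(775 + \left(\left(-4\right) \left(-5\right) + 3 \left(-47\right)\right)\right) = \left(\left(- \frac{11}{6} + \frac{17}{3}\right) - 36\right) \left(775 + \left(20 - 141\right)\right) = \left(\frac{23}{6} - 36\right) \left(775 - 121\right) = \left(- \frac{193}{6}\right) 654 = -21037$)
$j - 1788 = -21037 - 1788 = -22825$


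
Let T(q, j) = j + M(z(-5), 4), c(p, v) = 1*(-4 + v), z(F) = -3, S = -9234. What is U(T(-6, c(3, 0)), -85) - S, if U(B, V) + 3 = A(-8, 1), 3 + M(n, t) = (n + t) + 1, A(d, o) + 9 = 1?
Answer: 9223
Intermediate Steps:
A(d, o) = -8 (A(d, o) = -9 + 1 = -8)
M(n, t) = -2 + n + t (M(n, t) = -3 + ((n + t) + 1) = -3 + (1 + n + t) = -2 + n + t)
c(p, v) = -4 + v
T(q, j) = -1 + j (T(q, j) = j + (-2 - 3 + 4) = j - 1 = -1 + j)
U(B, V) = -11 (U(B, V) = -3 - 8 = -11)
U(T(-6, c(3, 0)), -85) - S = -11 - 1*(-9234) = -11 + 9234 = 9223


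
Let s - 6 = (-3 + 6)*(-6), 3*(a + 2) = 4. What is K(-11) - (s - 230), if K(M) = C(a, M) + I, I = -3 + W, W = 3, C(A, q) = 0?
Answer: 242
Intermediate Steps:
a = -⅔ (a = -2 + (⅓)*4 = -2 + 4/3 = -⅔ ≈ -0.66667)
I = 0 (I = -3 + 3 = 0)
s = -12 (s = 6 + (-3 + 6)*(-6) = 6 + 3*(-6) = 6 - 18 = -12)
K(M) = 0 (K(M) = 0 + 0 = 0)
K(-11) - (s - 230) = 0 - (-12 - 230) = 0 - 1*(-242) = 0 + 242 = 242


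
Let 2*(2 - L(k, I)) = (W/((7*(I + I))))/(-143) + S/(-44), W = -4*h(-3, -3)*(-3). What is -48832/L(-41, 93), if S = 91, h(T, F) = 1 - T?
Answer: -12122446336/753239 ≈ -16094.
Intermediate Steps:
W = 48 (W = -4*(1 - 1*(-3))*(-3) = -4*(1 + 3)*(-3) = -4*4*(-3) = -16*(-3) = 48)
L(k, I) = 267/88 + 12/(1001*I) (L(k, I) = 2 - ((48/((7*(I + I))))/(-143) + 91/(-44))/2 = 2 - ((48/((7*(2*I))))*(-1/143) + 91*(-1/44))/2 = 2 - ((48/((14*I)))*(-1/143) - 91/44)/2 = 2 - ((48*(1/(14*I)))*(-1/143) - 91/44)/2 = 2 - ((24/(7*I))*(-1/143) - 91/44)/2 = 2 - (-24/(1001*I) - 91/44)/2 = 2 - (-91/44 - 24/(1001*I))/2 = 2 + (91/88 + 12/(1001*I)) = 267/88 + 12/(1001*I))
-48832/L(-41, 93) = -48832*248248/(32 + 8099*93) = -48832*248248/(32 + 753207) = -48832/((3/8008)*(1/93)*753239) = -48832/753239/248248 = -48832*248248/753239 = -12122446336/753239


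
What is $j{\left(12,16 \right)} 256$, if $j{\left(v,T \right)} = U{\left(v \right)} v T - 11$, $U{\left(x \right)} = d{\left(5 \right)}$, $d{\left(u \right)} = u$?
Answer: $242944$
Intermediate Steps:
$U{\left(x \right)} = 5$
$j{\left(v,T \right)} = -11 + 5 T v$ ($j{\left(v,T \right)} = 5 v T - 11 = 5 T v - 11 = -11 + 5 T v$)
$j{\left(12,16 \right)} 256 = \left(-11 + 5 \cdot 16 \cdot 12\right) 256 = \left(-11 + 960\right) 256 = 949 \cdot 256 = 242944$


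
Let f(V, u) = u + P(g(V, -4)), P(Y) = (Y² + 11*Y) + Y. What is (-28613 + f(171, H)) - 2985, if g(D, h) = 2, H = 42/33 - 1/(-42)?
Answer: -14584741/462 ≈ -31569.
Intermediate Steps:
H = 599/462 (H = 42*(1/33) - 1*(-1/42) = 14/11 + 1/42 = 599/462 ≈ 1.2965)
P(Y) = Y² + 12*Y
f(V, u) = 28 + u (f(V, u) = u + 2*(12 + 2) = u + 2*14 = u + 28 = 28 + u)
(-28613 + f(171, H)) - 2985 = (-28613 + (28 + 599/462)) - 2985 = (-28613 + 13535/462) - 2985 = -13205671/462 - 2985 = -14584741/462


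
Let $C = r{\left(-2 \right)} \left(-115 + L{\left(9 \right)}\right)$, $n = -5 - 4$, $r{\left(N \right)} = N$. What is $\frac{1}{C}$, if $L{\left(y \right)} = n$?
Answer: $\frac{1}{248} \approx 0.0040323$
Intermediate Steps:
$n = -9$ ($n = -5 - 4 = -9$)
$L{\left(y \right)} = -9$
$C = 248$ ($C = - 2 \left(-115 - 9\right) = \left(-2\right) \left(-124\right) = 248$)
$\frac{1}{C} = \frac{1}{248}$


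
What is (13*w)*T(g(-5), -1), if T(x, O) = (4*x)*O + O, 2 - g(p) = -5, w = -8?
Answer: 3016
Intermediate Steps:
g(p) = 7 (g(p) = 2 - 1*(-5) = 2 + 5 = 7)
T(x, O) = O + 4*O*x (T(x, O) = 4*O*x + O = O + 4*O*x)
(13*w)*T(g(-5), -1) = (13*(-8))*(-(1 + 4*7)) = -(-104)*(1 + 28) = -(-104)*29 = -104*(-29) = 3016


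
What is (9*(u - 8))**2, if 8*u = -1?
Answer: 342225/64 ≈ 5347.3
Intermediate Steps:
u = -1/8 (u = (1/8)*(-1) = -1/8 ≈ -0.12500)
(9*(u - 8))**2 = (9*(-1/8 - 8))**2 = (9*(-65/8))**2 = (-585/8)**2 = 342225/64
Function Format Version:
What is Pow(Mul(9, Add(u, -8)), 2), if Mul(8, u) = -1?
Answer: Rational(342225, 64) ≈ 5347.3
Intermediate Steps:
u = Rational(-1, 8) (u = Mul(Rational(1, 8), -1) = Rational(-1, 8) ≈ -0.12500)
Pow(Mul(9, Add(u, -8)), 2) = Pow(Mul(9, Add(Rational(-1, 8), -8)), 2) = Pow(Mul(9, Rational(-65, 8)), 2) = Pow(Rational(-585, 8), 2) = Rational(342225, 64)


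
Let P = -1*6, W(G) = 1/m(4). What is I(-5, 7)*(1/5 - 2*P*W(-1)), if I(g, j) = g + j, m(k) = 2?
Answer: 62/5 ≈ 12.400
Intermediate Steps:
W(G) = 1/2
P = -6
I(-5, 7)*(1/5 - 2*P*W(-1)) = (-5 + 7)*(1/5 - 2*(-6)/2) = 2*(1/5 - (-12)/2) = 2*(1/5 - 1*(-6)) = 2*(1/5 + 6) = 2*(31/5) = 62/5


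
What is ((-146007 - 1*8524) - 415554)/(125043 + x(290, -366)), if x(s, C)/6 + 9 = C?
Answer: -570085/122793 ≈ -4.6427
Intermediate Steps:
x(s, C) = -54 + 6*C
((-146007 - 1*8524) - 415554)/(125043 + x(290, -366)) = ((-146007 - 1*8524) - 415554)/(125043 + (-54 + 6*(-366))) = ((-146007 - 8524) - 415554)/(125043 + (-54 - 2196)) = (-154531 - 415554)/(125043 - 2250) = -570085/122793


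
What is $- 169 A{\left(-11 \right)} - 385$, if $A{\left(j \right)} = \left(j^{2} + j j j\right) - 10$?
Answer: $205795$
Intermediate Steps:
$A{\left(j \right)} = -10 + j^{2} + j^{3}$ ($A{\left(j \right)} = \left(j^{2} + j^{2} j\right) - 10 = \left(j^{2} + j^{3}\right) - 10 = -10 + j^{2} + j^{3}$)
$- 169 A{\left(-11 \right)} - 385 = - 169 \left(-10 + \left(-11\right)^{2} + \left(-11\right)^{3}\right) - 385 = - 169 \left(-10 + 121 - 1331\right) - 385 = \left(-169\right) \left(-1220\right) - 385 = 206180 - 385 = 205795$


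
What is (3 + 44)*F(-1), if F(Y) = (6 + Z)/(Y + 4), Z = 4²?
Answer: 1034/3 ≈ 344.67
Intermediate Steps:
Z = 16
F(Y) = 22/(4 + Y) (F(Y) = (6 + 16)/(Y + 4) = 22/(4 + Y))
(3 + 44)*F(-1) = (3 + 44)*(22/(4 - 1)) = 47*(22/3) = 1034/3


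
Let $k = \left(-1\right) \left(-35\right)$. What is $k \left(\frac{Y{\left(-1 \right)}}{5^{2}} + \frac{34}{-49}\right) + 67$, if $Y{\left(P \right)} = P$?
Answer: $\frac{1446}{35} \approx 41.314$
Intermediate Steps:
$k = 35$
$k \left(\frac{Y{\left(-1 \right)}}{5^{2}} + \frac{34}{-49}\right) + 67 = 35 \left(- \frac{1}{5^{2}} + \frac{34}{-49}\right) + 67 = 35 \left(- \frac{1}{25} + 34 \left(- \frac{1}{49}\right)\right) + 67 = 35 \left(\left(-1\right) \frac{1}{25} - \frac{34}{49}\right) + 67 = 35 \left(- \frac{1}{25} - \frac{34}{49}\right) + 67 = 35 \left(- \frac{899}{1225}\right) + 67 = - \frac{899}{35} + 67 = \frac{1446}{35}$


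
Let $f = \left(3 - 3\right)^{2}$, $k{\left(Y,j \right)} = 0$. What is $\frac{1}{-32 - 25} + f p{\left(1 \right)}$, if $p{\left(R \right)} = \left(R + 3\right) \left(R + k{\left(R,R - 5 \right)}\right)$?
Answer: $- \frac{1}{57} \approx -0.017544$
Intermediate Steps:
$p{\left(R \right)} = R \left(3 + R\right)$ ($p{\left(R \right)} = \left(R + 3\right) \left(R + 0\right) = \left(3 + R\right) R = R \left(3 + R\right)$)
$f = 0$ ($f = 0^{2} = 0$)
$\frac{1}{-32 - 25} + f p{\left(1 \right)} = \frac{1}{-32 - 25} + 0 \cdot 1 \left(3 + 1\right) = \frac{1}{-57} + 0 \cdot 1 \cdot 4 = - \frac{1}{57} + 0 \cdot 4 = - \frac{1}{57} + 0 = - \frac{1}{57}$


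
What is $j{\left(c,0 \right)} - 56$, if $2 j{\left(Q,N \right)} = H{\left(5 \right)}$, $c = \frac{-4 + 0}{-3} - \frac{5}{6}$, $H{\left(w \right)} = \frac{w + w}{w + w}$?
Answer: $- \frac{111}{2} \approx -55.5$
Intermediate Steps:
$H{\left(w \right)} = 1$ ($H{\left(w \right)} = \frac{2 w}{2 w} = 2 w \frac{1}{2 w} = 1$)
$c = \frac{1}{2}$ ($c = \left(-4\right) \left(- \frac{1}{3}\right) - \frac{5}{6} = \frac{4}{3} - \frac{5}{6} = \frac{1}{2} \approx 0.5$)
$j{\left(Q,N \right)} = \frac{1}{2}$ ($j{\left(Q,N \right)} = \frac{1}{2} \cdot 1 = \frac{1}{2}$)
$j{\left(c,0 \right)} - 56 = \frac{1}{2} - 56 = - \frac{111}{2}$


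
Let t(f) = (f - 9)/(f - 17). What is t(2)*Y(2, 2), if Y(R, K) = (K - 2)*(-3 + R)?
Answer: 0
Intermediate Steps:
Y(R, K) = (-3 + R)*(-2 + K) (Y(R, K) = (-2 + K)*(-3 + R) = (-3 + R)*(-2 + K))
t(f) = (-9 + f)/(-17 + f)
t(2)*Y(2, 2) = ((-9 + 2)/(-17 + 2))*(6 - 3*2 - 2*2 + 2*2) = (-7/(-15))*(6 - 6 - 4 + 4) = -1/15*(-7)*0 = (7/15)*0 = 0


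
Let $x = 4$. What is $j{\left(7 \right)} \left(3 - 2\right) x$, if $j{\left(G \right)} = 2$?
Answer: $8$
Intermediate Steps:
$j{\left(7 \right)} \left(3 - 2\right) x = 2 \left(3 - 2\right) 4 = 2 \cdot 1 \cdot 4 = 2 \cdot 4 = 8$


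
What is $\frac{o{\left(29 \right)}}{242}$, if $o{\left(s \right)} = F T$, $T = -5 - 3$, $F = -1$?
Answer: $\frac{4}{121} \approx 0.033058$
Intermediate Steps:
$T = -8$ ($T = -5 - 3 = -8$)
$o{\left(s \right)} = 8$ ($o{\left(s \right)} = \left(-1\right) \left(-8\right) = 8$)
$\frac{o{\left(29 \right)}}{242} = \frac{8}{242} = 8 \cdot \frac{1}{242} = \frac{4}{121}$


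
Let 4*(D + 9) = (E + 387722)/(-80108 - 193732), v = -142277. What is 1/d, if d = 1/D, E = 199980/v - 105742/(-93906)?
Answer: -68446425757377049/7317368438708160 ≈ -9.3540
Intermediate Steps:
E = -1867333673/6680331981 (E = 199980/(-142277) - 105742/(-93906) = 199980*(-1/142277) - 105742*(-1/93906) = -199980/142277 + 52871/46953 = -1867333673/6680331981 ≈ -0.27953)
D = -68446425757377049/7317368438708160 (D = -9 + ((-1867333673/6680331981 + 387722)/(-80108 - 193732))/4 = -9 + ((2590109809003609/6680331981)/(-273840))/4 = -9 + ((2590109809003609/6680331981)*(-1/273840))/4 = -9 + (¼)*(-2590109809003609/1829342109677040) = -9 - 2590109809003609/7317368438708160 = -68446425757377049/7317368438708160 ≈ -9.3540)
d = -7317368438708160/68446425757377049 (d = 1/(-68446425757377049/7317368438708160) = -7317368438708160/68446425757377049 ≈ -0.10691)
1/d = 1/(-7317368438708160/68446425757377049) = -68446425757377049/7317368438708160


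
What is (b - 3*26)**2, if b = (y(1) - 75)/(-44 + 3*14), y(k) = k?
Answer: 1681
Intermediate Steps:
b = 37 (b = (1 - 75)/(-44 + 3*14) = -74/(-44 + 42) = -74/(-2) = -74*(-1/2) = 37)
(b - 3*26)**2 = (37 - 3*26)**2 = (37 - 78)**2 = (-41)**2 = 1681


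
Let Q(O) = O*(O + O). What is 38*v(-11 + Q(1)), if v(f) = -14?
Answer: -532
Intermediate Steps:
Q(O) = 2*O² (Q(O) = O*(2*O) = 2*O²)
38*v(-11 + Q(1)) = 38*(-14) = -532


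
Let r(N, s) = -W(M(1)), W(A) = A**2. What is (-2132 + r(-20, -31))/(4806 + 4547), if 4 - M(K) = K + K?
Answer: -2136/9353 ≈ -0.22838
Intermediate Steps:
M(K) = 4 - 2*K (M(K) = 4 - (K + K) = 4 - 2*K)
r(N, s) = -4 (r(N, s) = -(4 - 2*1)**2 = -(4 - 2)**2 = -1*2**2 = -1*4 = -4)
(-2132 + r(-20, -31))/(4806 + 4547) = (-2132 - 4)/(4806 + 4547) = -2136/9353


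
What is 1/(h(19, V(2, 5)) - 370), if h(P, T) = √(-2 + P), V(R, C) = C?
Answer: -370/136883 - √17/136883 ≈ -0.0027332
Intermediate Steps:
1/(h(19, V(2, 5)) - 370) = 1/(√(-2 + 19) - 370) = 1/(√17 - 370) = 1/(-370 + √17)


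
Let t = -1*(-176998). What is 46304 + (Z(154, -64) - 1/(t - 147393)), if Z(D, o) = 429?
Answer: 1383530464/29605 ≈ 46733.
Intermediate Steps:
t = 176998
46304 + (Z(154, -64) - 1/(t - 147393)) = 46304 + (429 - 1/(176998 - 147393)) = 46304 + (429 - 1/29605) = 46304 + 12700544/29605 = 1383530464/29605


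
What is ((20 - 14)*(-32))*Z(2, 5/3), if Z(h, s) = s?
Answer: -320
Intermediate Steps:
((20 - 14)*(-32))*Z(2, 5/3) = ((20 - 14)*(-32))*(5/3) = (6*(-32))*(5*(⅓)) = -192*5/3 = -320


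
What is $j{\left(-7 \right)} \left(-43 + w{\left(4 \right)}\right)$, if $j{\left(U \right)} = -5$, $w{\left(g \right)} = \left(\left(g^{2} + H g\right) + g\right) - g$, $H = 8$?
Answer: $-25$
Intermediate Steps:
$w{\left(g \right)} = g^{2} + 8 g$ ($w{\left(g \right)} = \left(\left(g^{2} + 8 g\right) + g\right) - g = \left(g^{2} + 9 g\right) - g = g^{2} + 8 g$)
$j{\left(-7 \right)} \left(-43 + w{\left(4 \right)}\right) = - 5 \left(-43 + 4 \left(8 + 4\right)\right) = - 5 \left(-43 + 4 \cdot 12\right) = - 5 \left(-43 + 48\right) = \left(-5\right) 5 = -25$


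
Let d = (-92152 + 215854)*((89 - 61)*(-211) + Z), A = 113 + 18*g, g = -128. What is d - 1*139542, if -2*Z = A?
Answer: -595455417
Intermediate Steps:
A = -2191 (A = 113 + 18*(-128) = 113 - 2304 = -2191)
Z = 2191/2 (Z = -1/2*(-2191) = 2191/2 ≈ 1095.5)
d = -595315875 (d = (-92152 + 215854)*((89 - 61)*(-211) + 2191/2) = 123702*(28*(-211) + 2191/2) = 123702*(-5908 + 2191/2) = 123702*(-9625/2) = -595315875)
d - 1*139542 = -595315875 - 1*139542 = -595315875 - 139542 = -595455417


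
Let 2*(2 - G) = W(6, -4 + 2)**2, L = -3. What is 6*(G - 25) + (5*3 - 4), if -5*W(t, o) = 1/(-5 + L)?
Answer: -203203/1600 ≈ -127.00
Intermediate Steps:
W(t, o) = 1/40 (W(t, o) = -1/(5*(-5 - 3)) = -1/5/(-8) = -1/5*(-1/8) = 1/40)
G = 6399/3200 (G = 2 - (1/40)**2/2 = 2 - 1/2*1/1600 = 2 - 1/3200 = 6399/3200 ≈ 1.9997)
6*(G - 25) + (5*3 - 4) = 6*(6399/3200 - 25) + (5*3 - 4) = 6*(-73601/3200) + (15 - 4) = -220803/1600 + 11 = -203203/1600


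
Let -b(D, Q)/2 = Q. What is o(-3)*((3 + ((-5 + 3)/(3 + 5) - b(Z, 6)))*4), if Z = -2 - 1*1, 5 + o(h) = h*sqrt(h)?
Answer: -295 - 177*I*sqrt(3) ≈ -295.0 - 306.57*I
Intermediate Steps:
o(h) = -5 + h**(3/2) (o(h) = -5 + h*sqrt(h) = -5 + h**(3/2))
Z = -3 (Z = -2 - 1 = -3)
b(D, Q) = -2*Q
o(-3)*((3 + ((-5 + 3)/(3 + 5) - b(Z, 6)))*4) = (-5 + (-3)**(3/2))*((3 + ((-5 + 3)/(3 + 5) - (-2)*6))*4) = (-5 - 3*I*sqrt(3))*((3 + (-2/8 - 1*(-12)))*4) = (-5 - 3*I*sqrt(3))*((3 + (-2*1/8 + 12))*4) = (-5 - 3*I*sqrt(3))*((3 + (-1/4 + 12))*4) = (-5 - 3*I*sqrt(3))*((3 + 47/4)*4) = (-5 - 3*I*sqrt(3))*((59/4)*4) = (-5 - 3*I*sqrt(3))*59 = -295 - 177*I*sqrt(3)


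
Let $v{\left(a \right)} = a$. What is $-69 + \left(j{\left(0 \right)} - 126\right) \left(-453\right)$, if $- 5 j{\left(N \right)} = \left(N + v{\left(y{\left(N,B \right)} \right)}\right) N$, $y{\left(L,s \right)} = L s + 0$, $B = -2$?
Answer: $57009$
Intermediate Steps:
$y{\left(L,s \right)} = L s$
$j{\left(N \right)} = \frac{N^{2}}{5}$ ($j{\left(N \right)} = - \frac{\left(N + N \left(-2\right)\right) N}{5} = - \frac{\left(N - 2 N\right) N}{5} = - \frac{- N N}{5} = - \frac{\left(-1\right) N^{2}}{5} = \frac{N^{2}}{5}$)
$-69 + \left(j{\left(0 \right)} - 126\right) \left(-453\right) = -69 + \left(\frac{0^{2}}{5} - 126\right) \left(-453\right) = -69 + \left(\frac{1}{5} \cdot 0 - 126\right) \left(-453\right) = -69 + \left(0 - 126\right) \left(-453\right) = -69 - -57078 = -69 + 57078 = 57009$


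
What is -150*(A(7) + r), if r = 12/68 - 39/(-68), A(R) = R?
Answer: -2325/2 ≈ -1162.5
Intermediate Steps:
r = ¾ (r = 12*(1/68) - 39*(-1/68) = 3/17 + 39/68 = ¾ ≈ 0.75000)
-150*(A(7) + r) = -150*(7 + ¾) = -150*31/4 = -2325/2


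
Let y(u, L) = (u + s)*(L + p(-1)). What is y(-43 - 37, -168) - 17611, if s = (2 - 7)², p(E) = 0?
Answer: -8371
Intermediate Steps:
s = 25 (s = (-5)² = 25)
y(u, L) = L*(25 + u) (y(u, L) = (u + 25)*(L + 0) = (25 + u)*L = L*(25 + u))
y(-43 - 37, -168) - 17611 = -168*(25 + (-43 - 37)) - 17611 = -168*(25 - 80) - 17611 = -168*(-55) - 17611 = 9240 - 17611 = -8371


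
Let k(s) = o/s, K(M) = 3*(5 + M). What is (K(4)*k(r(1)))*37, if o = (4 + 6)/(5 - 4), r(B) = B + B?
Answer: 4995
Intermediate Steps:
r(B) = 2*B
o = 10 (o = 10/1 = 10*1 = 10)
K(M) = 15 + 3*M
k(s) = 10/s
(K(4)*k(r(1)))*37 = ((15 + 3*4)*(10/((2*1))))*37 = ((15 + 12)*(10/2))*37 = (27*(10*(1/2)))*37 = (27*5)*37 = 135*37 = 4995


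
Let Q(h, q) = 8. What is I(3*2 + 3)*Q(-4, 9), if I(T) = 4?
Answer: 32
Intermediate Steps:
I(3*2 + 3)*Q(-4, 9) = 4*8 = 32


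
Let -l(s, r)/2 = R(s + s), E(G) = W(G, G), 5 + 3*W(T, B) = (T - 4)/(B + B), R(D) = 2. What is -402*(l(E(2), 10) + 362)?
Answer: -143916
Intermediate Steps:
W(T, B) = -5/3 + (-4 + T)/(6*B) (W(T, B) = -5/3 + ((T - 4)/(B + B))/3 = -5/3 + ((-4 + T)/((2*B)))/3 = -5/3 + ((-4 + T)*(1/(2*B)))/3 = -5/3 + ((-4 + T)/(2*B))/3 = -5/3 + (-4 + T)/(6*B))
E(G) = (-4 - 9*G)/(6*G) (E(G) = (-4 + G - 10*G)/(6*G) = (-4 - 9*G)/(6*G))
l(s, r) = -4 (l(s, r) = -2*2 = -4)
-402*(l(E(2), 10) + 362) = -402*(-4 + 362) = -402*358 = -143916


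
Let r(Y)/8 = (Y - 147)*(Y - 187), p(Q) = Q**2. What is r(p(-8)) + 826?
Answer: 82498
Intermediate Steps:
r(Y) = 8*(-187 + Y)*(-147 + Y) (r(Y) = 8*((Y - 147)*(Y - 187)) = 8*((-147 + Y)*(-187 + Y)) = 8*((-187 + Y)*(-147 + Y)) = 8*(-187 + Y)*(-147 + Y))
r(p(-8)) + 826 = (219912 - 2672*(-8)**2 + 8*((-8)**2)**2) + 826 = (219912 - 2672*64 + 8*64**2) + 826 = (219912 - 171008 + 8*4096) + 826 = (219912 - 171008 + 32768) + 826 = 81672 + 826 = 82498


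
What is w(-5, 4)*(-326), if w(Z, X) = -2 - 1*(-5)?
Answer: -978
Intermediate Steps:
w(Z, X) = 3 (w(Z, X) = -2 + 5 = 3)
w(-5, 4)*(-326) = 3*(-326) = -978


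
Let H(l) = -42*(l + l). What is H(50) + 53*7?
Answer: -3829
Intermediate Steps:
H(l) = -84*l
H(50) + 53*7 = -84*50 + 53*7 = -4200 + 371 = -3829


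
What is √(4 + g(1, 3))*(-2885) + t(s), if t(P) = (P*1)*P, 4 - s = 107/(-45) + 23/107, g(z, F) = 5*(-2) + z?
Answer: 880546276/23184225 - 2885*I*√5 ≈ 37.98 - 6451.1*I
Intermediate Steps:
g(z, F) = -10 + z
s = 29674/4815 (s = 4 - (107/(-45) + 23/107) = 4 - (107*(-1/45) + 23*(1/107)) = 4 - (-107/45 + 23/107) = 4 - 1*(-10414/4815) = 4 + 10414/4815 = 29674/4815 ≈ 6.1628)
t(P) = P² (t(P) = P*P = P²)
√(4 + g(1, 3))*(-2885) + t(s) = √(4 + (-10 + 1))*(-2885) + (29674/4815)² = √(4 - 9)*(-2885) + 880546276/23184225 = √(-5)*(-2885) + 880546276/23184225 = (I*√5)*(-2885) + 880546276/23184225 = -2885*I*√5 + 880546276/23184225 = 880546276/23184225 - 2885*I*√5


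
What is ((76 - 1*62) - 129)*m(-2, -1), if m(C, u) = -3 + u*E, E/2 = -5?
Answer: -805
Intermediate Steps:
E = -10 (E = 2*(-5) = -10)
m(C, u) = -3 - 10*u (m(C, u) = -3 + u*(-10) = -3 - 10*u)
((76 - 1*62) - 129)*m(-2, -1) = ((76 - 1*62) - 129)*(-3 - 10*(-1)) = ((76 - 62) - 129)*(-3 + 10) = (14 - 129)*7 = -115*7 = -805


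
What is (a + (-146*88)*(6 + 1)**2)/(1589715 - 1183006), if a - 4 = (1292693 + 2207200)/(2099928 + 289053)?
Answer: -501324903565/323873357843 ≈ -1.5479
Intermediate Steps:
a = 4351939/796327 (a = 4 + (1292693 + 2207200)/(2099928 + 289053) = 4 + 3499893/2388981 = 4 + 3499893*(1/2388981) = 4 + 1166631/796327 = 4351939/796327 ≈ 5.4650)
(a + (-146*88)*(6 + 1)**2)/(1589715 - 1183006) = (4351939/796327 + (-146*88)*(6 + 1)**2)/(1589715 - 1183006) = (4351939/796327 - 12848*7**2)/406709 = (4351939/796327 - 12848*49)*(1/406709) = (4351939/796327 - 629552)*(1/406709) = -501324903565/796327*1/406709 = -501324903565/323873357843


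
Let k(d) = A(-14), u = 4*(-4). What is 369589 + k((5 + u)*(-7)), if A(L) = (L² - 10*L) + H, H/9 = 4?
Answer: 369961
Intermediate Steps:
H = 36 (H = 9*4 = 36)
u = -16
A(L) = 36 + L² - 10*L (A(L) = (L² - 10*L) + 36 = 36 + L² - 10*L)
k(d) = 372 (k(d) = 36 + (-14)² - 10*(-14) = 36 + 196 + 140 = 372)
369589 + k((5 + u)*(-7)) = 369589 + 372 = 369961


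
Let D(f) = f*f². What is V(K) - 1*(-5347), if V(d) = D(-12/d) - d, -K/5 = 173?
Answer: 4020497252228/647214625 ≈ 6212.0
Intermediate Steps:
K = -865 (K = -5*173 = -865)
D(f) = f³
V(d) = -d - 1728/d³ (V(d) = (-12/d)³ - d = -1728/d³ - d = -d - 1728/d³)
V(K) - 1*(-5347) = (-1*(-865) - 1728/(-865)³) - 1*(-5347) = (865 - 1728*(-1/647214625)) + 5347 = (865 + 1728/647214625) + 5347 = 559840652353/647214625 + 5347 = 4020497252228/647214625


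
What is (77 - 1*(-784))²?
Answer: 741321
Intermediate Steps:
(77 - 1*(-784))² = (77 + 784)² = 861² = 741321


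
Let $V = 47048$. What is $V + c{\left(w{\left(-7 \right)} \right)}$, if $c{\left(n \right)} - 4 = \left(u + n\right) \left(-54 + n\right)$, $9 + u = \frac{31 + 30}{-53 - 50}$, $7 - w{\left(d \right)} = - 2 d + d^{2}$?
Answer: $\frac{5589516}{103} \approx 54267.0$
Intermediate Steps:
$w{\left(d \right)} = 7 - d^{2} + 2 d$ ($w{\left(d \right)} = 7 - \left(- 2 d + d^{2}\right) = 7 - \left(d^{2} - 2 d\right) = 7 - d^{2} + 2 d$)
$u = - \frac{988}{103}$ ($u = -9 + \frac{31 + 30}{-53 - 50} = -9 + \frac{61}{-103} = -9 + 61 \left(- \frac{1}{103}\right) = -9 - \frac{61}{103} = - \frac{988}{103} \approx -9.5922$)
$c{\left(n \right)} = 4 + \left(-54 + n\right) \left(- \frac{988}{103} + n\right)$ ($c{\left(n \right)} = 4 + \left(- \frac{988}{103} + n\right) \left(-54 + n\right) = 4 + \left(-54 + n\right) \left(- \frac{988}{103} + n\right)$)
$V + c{\left(w{\left(-7 \right)} \right)} = 47048 + \left(\frac{53764}{103} + \left(7 - \left(-7\right)^{2} + 2 \left(-7\right)\right)^{2} - \frac{6550 \left(7 - \left(-7\right)^{2} + 2 \left(-7\right)\right)}{103}\right) = 47048 + \left(\frac{53764}{103} + \left(7 - 49 - 14\right)^{2} - \frac{6550 \left(7 - 49 - 14\right)}{103}\right) = 47048 + \left(\frac{53764}{103} + \left(-56\right)^{2} - - \frac{366800}{103}\right) = 47048 + \left(\frac{53764}{103} + 3136 + \frac{366800}{103}\right) = 47048 + \frac{743572}{103} = \frac{5589516}{103}$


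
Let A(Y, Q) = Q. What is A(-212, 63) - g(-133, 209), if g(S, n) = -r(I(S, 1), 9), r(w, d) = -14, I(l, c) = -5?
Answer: 49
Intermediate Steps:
g(S, n) = 14 (g(S, n) = -1*(-14) = 14)
A(-212, 63) - g(-133, 209) = 63 - 1*14 = 63 - 14 = 49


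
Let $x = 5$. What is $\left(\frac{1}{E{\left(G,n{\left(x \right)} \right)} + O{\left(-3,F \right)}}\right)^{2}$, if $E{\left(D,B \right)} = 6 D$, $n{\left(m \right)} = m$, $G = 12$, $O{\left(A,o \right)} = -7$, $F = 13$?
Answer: $\frac{1}{4225} \approx 0.00023669$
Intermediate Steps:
$\left(\frac{1}{E{\left(G,n{\left(x \right)} \right)} + O{\left(-3,F \right)}}\right)^{2} = \left(\frac{1}{6 \cdot 12 - 7}\right)^{2} = \left(\frac{1}{72 - 7}\right)^{2} = \left(\frac{1}{65}\right)^{2} = \frac{1}{4225}$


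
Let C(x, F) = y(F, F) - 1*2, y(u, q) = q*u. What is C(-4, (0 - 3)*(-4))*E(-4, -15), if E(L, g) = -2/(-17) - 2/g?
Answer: 9088/255 ≈ 35.639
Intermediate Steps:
E(L, g) = 2/17 - 2/g (E(L, g) = -2*(-1/17) - 2/g = 2/17 - 2/g)
C(x, F) = -2 + F² (C(x, F) = F*F - 1*2 = F² - 2 = -2 + F²)
C(-4, (0 - 3)*(-4))*E(-4, -15) = (-2 + ((0 - 3)*(-4))²)*(2/17 - 2/(-15)) = (-2 + (-3*(-4))²)*(2/17 - 2*(-1/15)) = (-2 + 12²)*(2/17 + 2/15) = (-2 + 144)*(64/255) = 142*(64/255) = 9088/255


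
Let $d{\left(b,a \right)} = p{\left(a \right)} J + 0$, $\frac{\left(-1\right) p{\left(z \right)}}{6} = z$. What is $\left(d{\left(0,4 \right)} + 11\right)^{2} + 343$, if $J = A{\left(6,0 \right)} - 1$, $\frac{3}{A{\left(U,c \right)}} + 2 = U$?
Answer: $632$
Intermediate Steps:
$p{\left(z \right)} = - 6 z$
$A{\left(U,c \right)} = \frac{3}{-2 + U}$
$J = - \frac{1}{4}$ ($J = \frac{3}{-2 + 6} - 1 = \frac{3}{4} - 1 = - \frac{1}{4} \approx -0.25$)
$d{\left(b,a \right)} = \frac{3 a}{2}$ ($d{\left(b,a \right)} = - 6 a \left(- \frac{1}{4}\right) + 0 = \frac{3 a}{2} + 0 = \frac{3 a}{2}$)
$\left(d{\left(0,4 \right)} + 11\right)^{2} + 343 = \left(\frac{3}{2} \cdot 4 + 11\right)^{2} + 343 = \left(6 + 11\right)^{2} + 343 = 17^{2} + 343 = 289 + 343 = 632$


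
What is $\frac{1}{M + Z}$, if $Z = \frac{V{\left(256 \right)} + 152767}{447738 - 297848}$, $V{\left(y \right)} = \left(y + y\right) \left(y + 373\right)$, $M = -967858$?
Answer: $- \frac{29978}{29014352161} \approx -1.0332 \cdot 10^{-6}$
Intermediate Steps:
$V{\left(y \right)} = 2 y \left(373 + y\right)$
$Z = \frac{94963}{29978}$ ($Z = \frac{2 \cdot 256 \left(373 + 256\right) + 152767}{447738 - 297848} = \frac{2 \cdot 256 \cdot 629 + 152767}{149890} = \left(322048 + 152767\right) \frac{1}{149890} = 474815 \cdot \frac{1}{149890} = \frac{94963}{29978} \approx 3.1678$)
$\frac{1}{M + Z} = \frac{1}{-967858 + \frac{94963}{29978}} = \frac{1}{- \frac{29014352161}{29978}} = - \frac{29978}{29014352161}$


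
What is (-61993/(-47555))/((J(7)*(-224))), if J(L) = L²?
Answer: -61993/521963680 ≈ -0.00011877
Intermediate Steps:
(-61993/(-47555))/((J(7)*(-224))) = (-61993/(-47555))/((7²*(-224))) = (-61993*(-1/47555))/((49*(-224))) = (61993/47555)/(-10976) = (61993/47555)*(-1/10976) = -61993/521963680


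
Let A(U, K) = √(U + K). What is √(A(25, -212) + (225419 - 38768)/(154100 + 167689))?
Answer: √(134199 + 231361*I*√187)/481 ≈ 2.6709 + 2.56*I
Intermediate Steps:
A(U, K) = √(K + U)
√(A(25, -212) + (225419 - 38768)/(154100 + 167689)) = √(√(-212 + 25) + (225419 - 38768)/(154100 + 167689)) = √(√(-187) + 186651/321789) = √(I*√187 + 186651*(1/321789)) = √(I*√187 + 279/481) = √(279/481 + I*√187)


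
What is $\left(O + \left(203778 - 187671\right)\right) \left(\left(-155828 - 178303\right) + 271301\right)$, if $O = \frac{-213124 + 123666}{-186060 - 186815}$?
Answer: $- \frac{75471233684978}{74575} \approx -1.012 \cdot 10^{9}$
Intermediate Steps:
$O = \frac{89458}{372875}$ ($O = - \frac{89458}{-372875} = \left(-89458\right) \left(- \frac{1}{372875}\right) = \frac{89458}{372875} \approx 0.23991$)
$\left(O + \left(203778 - 187671\right)\right) \left(\left(-155828 - 178303\right) + 271301\right) = \left(\frac{89458}{372875} + \left(203778 - 187671\right)\right) \left(\left(-155828 - 178303\right) + 271301\right) = \left(\frac{89458}{372875} + 16107\right) \left(\left(-155828 - 178303\right) + 271301\right) = \frac{6005987083 \left(-334131 + 271301\right)}{372875} = \frac{6005987083}{372875} \left(-62830\right) = - \frac{75471233684978}{74575}$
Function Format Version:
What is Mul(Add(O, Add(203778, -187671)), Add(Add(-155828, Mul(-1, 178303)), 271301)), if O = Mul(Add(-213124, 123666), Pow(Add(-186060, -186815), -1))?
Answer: Rational(-75471233684978, 74575) ≈ -1.0120e+9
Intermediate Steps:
O = Rational(89458, 372875) (O = Mul(-89458, Pow(-372875, -1)) = Mul(-89458, Rational(-1, 372875)) = Rational(89458, 372875) ≈ 0.23991)
Mul(Add(O, Add(203778, -187671)), Add(Add(-155828, Mul(-1, 178303)), 271301)) = Mul(Add(Rational(89458, 372875), Add(203778, -187671)), Add(Add(-155828, Mul(-1, 178303)), 271301)) = Mul(Add(Rational(89458, 372875), 16107), Add(Add(-155828, -178303), 271301)) = Mul(Rational(6005987083, 372875), Add(-334131, 271301)) = Mul(Rational(6005987083, 372875), -62830) = Rational(-75471233684978, 74575)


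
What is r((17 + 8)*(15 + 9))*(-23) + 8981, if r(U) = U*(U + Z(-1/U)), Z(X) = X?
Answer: -8270996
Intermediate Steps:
r(U) = U*(U - 1/U)
r((17 + 8)*(15 + 9))*(-23) + 8981 = (-1 + ((17 + 8)*(15 + 9))**2)*(-23) + 8981 = (-1 + (25*24)**2)*(-23) + 8981 = (-1 + 600**2)*(-23) + 8981 = (-1 + 360000)*(-23) + 8981 = 359999*(-23) + 8981 = -8279977 + 8981 = -8270996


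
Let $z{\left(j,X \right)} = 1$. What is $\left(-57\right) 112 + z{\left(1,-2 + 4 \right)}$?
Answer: $-6383$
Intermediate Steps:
$\left(-57\right) 112 + z{\left(1,-2 + 4 \right)} = \left(-57\right) 112 + 1 = -6384 + 1 = -6383$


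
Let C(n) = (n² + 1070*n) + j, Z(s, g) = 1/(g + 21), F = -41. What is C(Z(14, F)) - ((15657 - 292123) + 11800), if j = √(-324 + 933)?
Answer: 105845001/400 + √609 ≈ 2.6464e+5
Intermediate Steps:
Z(s, g) = 1/(21 + g)
j = √609 ≈ 24.678
C(n) = √609 + n² + 1070*n (C(n) = (n² + 1070*n) + √609 = √609 + n² + 1070*n)
C(Z(14, F)) - ((15657 - 292123) + 11800) = (√609 + (1/(21 - 41))² + 1070/(21 - 41)) - ((15657 - 292123) + 11800) = (√609 + (1/(-20))² + 1070/(-20)) - (-276466 + 11800) = (√609 + (-1/20)² + 1070*(-1/20)) - 1*(-264666) = (√609 + 1/400 - 107/2) + 264666 = (-21399/400 + √609) + 264666 = 105845001/400 + √609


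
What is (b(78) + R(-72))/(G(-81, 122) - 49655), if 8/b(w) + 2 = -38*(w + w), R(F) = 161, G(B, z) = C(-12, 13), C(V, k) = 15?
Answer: -477361/147182600 ≈ -0.0032433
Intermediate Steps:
G(B, z) = 15
b(w) = 8/(-2 - 76*w) (b(w) = 8/(-2 - 38*(w + w)) = 8/(-2 - 76*w))
(b(78) + R(-72))/(G(-81, 122) - 49655) = (-4/(1 + 38*78) + 161)/(15 - 49655) = (-4/(1 + 2964) + 161)/(-49640) = (-4/2965 + 161)*(-1/49640) = (477361/2965)*(-1/49640) = -477361/147182600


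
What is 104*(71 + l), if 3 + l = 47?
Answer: 11960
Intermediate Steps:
l = 44 (l = -3 + 47 = 44)
104*(71 + l) = 104*(71 + 44) = 104*115 = 11960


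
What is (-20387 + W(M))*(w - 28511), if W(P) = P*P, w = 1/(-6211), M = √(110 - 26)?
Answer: 3595292232066/6211 ≈ 5.7886e+8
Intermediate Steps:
M = 2*√21 (M = √84 = 2*√21 ≈ 9.1651)
w = -1/6211 ≈ -0.00016100
W(P) = P²
(-20387 + W(M))*(w - 28511) = (-20387 + (2*√21)²)*(-1/6211 - 28511) = (-20387 + 84)*(-177081822/6211) = -20303*(-177081822/6211) = 3595292232066/6211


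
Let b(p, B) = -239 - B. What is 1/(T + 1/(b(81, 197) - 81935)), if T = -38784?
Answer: -82371/3194676865 ≈ -2.5784e-5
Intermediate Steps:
1/(T + 1/(b(81, 197) - 81935)) = 1/(-38784 + 1/((-239 - 1*197) - 81935)) = 1/(-38784 + 1/((-239 - 197) - 81935)) = 1/(-38784 + 1/(-436 - 81935)) = 1/(-38784 + 1/(-82371)) = 1/(-38784 - 1/82371) = 1/(-3194676865/82371) = -82371/3194676865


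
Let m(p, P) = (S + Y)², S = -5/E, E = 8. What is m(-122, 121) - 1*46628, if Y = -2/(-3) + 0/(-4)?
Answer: -26857727/576 ≈ -46628.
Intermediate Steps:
S = -5/8 ≈ -0.62500
Y = ⅔ (Y = -2*(-⅓) + 0*(-¼) = ⅔ + 0 = ⅔ ≈ 0.66667)
m(p, P) = 1/576 (m(p, P) = (-5/8 + ⅔)² = (1/24)² = 1/576)
m(-122, 121) - 1*46628 = 1/576 - 1*46628 = 1/576 - 46628 = -26857727/576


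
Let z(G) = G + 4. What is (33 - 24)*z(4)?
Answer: 72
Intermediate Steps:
z(G) = 4 + G
(33 - 24)*z(4) = (33 - 24)*(4 + 4) = 9*8 = 72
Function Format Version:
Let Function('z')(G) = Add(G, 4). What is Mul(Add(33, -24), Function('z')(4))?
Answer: 72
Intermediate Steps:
Function('z')(G) = Add(4, G)
Mul(Add(33, -24), Function('z')(4)) = Mul(Add(33, -24), Add(4, 4)) = Mul(9, 8) = 72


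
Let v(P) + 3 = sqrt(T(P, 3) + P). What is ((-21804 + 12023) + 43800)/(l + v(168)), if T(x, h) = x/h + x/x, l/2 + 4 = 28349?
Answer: 34019/56702 ≈ 0.59996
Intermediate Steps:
l = 56690 (l = -8 + 2*28349 = -8 + 56698 = 56690)
T(x, h) = 1 + x/h (T(x, h) = x/h + 1 = 1 + x/h)
v(P) = -3 + sqrt(1 + 4*P/3) (v(P) = -3 + sqrt((3 + P)/3 + P) = -3 + sqrt((1 + P/3) + P) = -3 + sqrt(1 + 4*P/3))
((-21804 + 12023) + 43800)/(l + v(168)) = ((-21804 + 12023) + 43800)/(56690 + (-3 + sqrt(9 + 12*168)/3)) = (-9781 + 43800)/(56690 + (-3 + sqrt(9 + 2016)/3)) = 34019/(56690 + (-3 + sqrt(2025)/3)) = 34019/(56690 + (-3 + (1/3)*45)) = 34019/(56690 + (-3 + 15)) = 34019/(56690 + 12) = 34019/56702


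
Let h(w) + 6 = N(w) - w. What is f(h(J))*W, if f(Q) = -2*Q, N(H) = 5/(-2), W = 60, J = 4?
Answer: 1500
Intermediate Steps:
N(H) = -5/2 (N(H) = 5*(-1/2) = -5/2)
h(w) = -17/2 - w (h(w) = -6 + (-5/2 - w) = -17/2 - w)
f(h(J))*W = -2*(-17/2 - 1*4)*60 = -2*(-17/2 - 4)*60 = -2*(-25/2)*60 = 25*60 = 1500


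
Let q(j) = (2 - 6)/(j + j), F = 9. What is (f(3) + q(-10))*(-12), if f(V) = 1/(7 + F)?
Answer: -63/20 ≈ -3.1500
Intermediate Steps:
q(j) = -2/j (q(j) = -4*1/(2*j) = -2/j)
f(V) = 1/16 (f(V) = 1/(7 + 9) = 1/16)
(f(3) + q(-10))*(-12) = (1/16 - 2/(-10))*(-12) = (1/16 - 2*(-⅒))*(-12) = (1/16 + ⅕)*(-12) = (21/80)*(-12) = -63/20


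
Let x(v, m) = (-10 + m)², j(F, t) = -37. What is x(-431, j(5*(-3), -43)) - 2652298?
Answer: -2650089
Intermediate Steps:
x(-431, j(5*(-3), -43)) - 2652298 = (-10 - 37)² - 2652298 = (-47)² - 2652298 = 2209 - 2652298 = -2650089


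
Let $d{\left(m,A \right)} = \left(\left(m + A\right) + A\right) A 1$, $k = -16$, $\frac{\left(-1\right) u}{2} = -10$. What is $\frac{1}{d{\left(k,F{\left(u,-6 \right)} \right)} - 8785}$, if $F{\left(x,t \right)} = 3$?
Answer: $- \frac{1}{8815} \approx -0.00011344$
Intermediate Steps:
$u = 20$ ($u = \left(-2\right) \left(-10\right) = 20$)
$d{\left(m,A \right)} = A \left(m + 2 A\right)$ ($d{\left(m,A \right)} = \left(\left(A + m\right) + A\right) A 1 = \left(m + 2 A\right) A 1 = A \left(m + 2 A\right) 1 = A \left(m + 2 A\right)$)
$\frac{1}{d{\left(k,F{\left(u,-6 \right)} \right)} - 8785} = \frac{1}{3 \left(-16 + 2 \cdot 3\right) - 8785} = \frac{1}{3 \left(-16 + 6\right) - 8785} = \frac{1}{3 \left(-10\right) - 8785} = \frac{1}{-30 - 8785} = \frac{1}{-8815} = - \frac{1}{8815}$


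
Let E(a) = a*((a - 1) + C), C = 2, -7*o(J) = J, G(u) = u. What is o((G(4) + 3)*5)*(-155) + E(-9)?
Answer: 847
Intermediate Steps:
o(J) = -J/7
E(a) = a*(1 + a) (E(a) = a*((a - 1) + 2) = a*((-1 + a) + 2) = a*(1 + a))
o((G(4) + 3)*5)*(-155) + E(-9) = -(4 + 3)*5/7*(-155) - 9*(1 - 9) = -5*(-155) - 9*(-8) = -⅐*35*(-155) + 72 = -5*(-155) + 72 = 775 + 72 = 847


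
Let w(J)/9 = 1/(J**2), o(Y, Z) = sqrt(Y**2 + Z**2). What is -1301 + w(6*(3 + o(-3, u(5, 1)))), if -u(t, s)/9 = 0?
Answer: -187343/144 ≈ -1301.0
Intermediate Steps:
u(t, s) = 0 (u(t, s) = -9*0 = 0)
w(J) = 9/J**2 (w(J) = 9/(J**2) = 9/J**2)
-1301 + w(6*(3 + o(-3, u(5, 1)))) = -1301 + 9/(6*(3 + sqrt((-3)**2 + 0**2)))**2 = -1301 + 9/(6*(3 + sqrt(9 + 0)))**2 = -1301 + 9/(6*(3 + sqrt(9)))**2 = -1301 + 9/(6*(3 + 3))**2 = -1301 + 9/(6*6)**2 = -1301 + 9/36**2 = -1301 + 9*(1/1296) = -1301 + 1/144 = -187343/144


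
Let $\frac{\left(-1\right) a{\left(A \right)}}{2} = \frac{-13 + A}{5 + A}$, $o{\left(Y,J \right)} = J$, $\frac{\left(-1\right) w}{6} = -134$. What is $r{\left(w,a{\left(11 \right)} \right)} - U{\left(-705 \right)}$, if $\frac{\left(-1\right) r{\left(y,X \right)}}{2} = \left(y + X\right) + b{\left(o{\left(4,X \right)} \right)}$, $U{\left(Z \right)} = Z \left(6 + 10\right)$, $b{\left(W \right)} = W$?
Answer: $9671$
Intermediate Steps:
$w = 804$ ($w = \left(-6\right) \left(-134\right) = 804$)
$a{\left(A \right)} = - \frac{2 \left(-13 + A\right)}{5 + A}$ ($a{\left(A \right)} = - 2 \frac{-13 + A}{5 + A} = - \frac{2 \left(-13 + A\right)}{5 + A}$)
$U{\left(Z \right)} = 16 Z$ ($U{\left(Z \right)} = Z 16 = 16 Z$)
$r{\left(y,X \right)} = - 4 X - 2 y$ ($r{\left(y,X \right)} = - 2 \left(\left(y + X\right) + X\right) = - 2 \left(\left(X + y\right) + X\right) = - 2 \left(y + 2 X\right) = - 4 X - 2 y$)
$r{\left(w,a{\left(11 \right)} \right)} - U{\left(-705 \right)} = \left(- 4 \frac{2 \left(13 - 11\right)}{5 + 11} - 1608\right) - 16 \left(-705\right) = \left(- 4 \frac{2 \left(13 - 11\right)}{16} - 1608\right) - -11280 = \left(- 4 \cdot 2 \cdot \frac{1}{16} \cdot 2 - 1608\right) + 11280 = \left(\left(-4\right) \frac{1}{4} - 1608\right) + 11280 = \left(-1 - 1608\right) + 11280 = -1609 + 11280 = 9671$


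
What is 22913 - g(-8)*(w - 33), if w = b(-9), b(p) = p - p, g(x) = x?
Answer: 22649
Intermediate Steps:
b(p) = 0
w = 0
22913 - g(-8)*(w - 33) = 22913 - (-8)*(0 - 33) = 22913 - (-8)*(-33) = 22913 - 1*264 = 22913 - 264 = 22649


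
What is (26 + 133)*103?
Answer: 16377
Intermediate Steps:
(26 + 133)*103 = 159*103 = 16377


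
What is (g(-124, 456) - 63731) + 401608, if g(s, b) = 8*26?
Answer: 338085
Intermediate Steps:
g(s, b) = 208
(g(-124, 456) - 63731) + 401608 = (208 - 63731) + 401608 = -63523 + 401608 = 338085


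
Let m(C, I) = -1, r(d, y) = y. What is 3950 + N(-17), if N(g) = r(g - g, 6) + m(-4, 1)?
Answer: 3955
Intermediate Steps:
N(g) = 5 (N(g) = 6 - 1 = 5)
3950 + N(-17) = 3950 + 5 = 3955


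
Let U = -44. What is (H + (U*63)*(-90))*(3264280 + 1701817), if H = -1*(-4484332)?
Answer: 23508569571764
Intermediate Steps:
H = 4484332
(H + (U*63)*(-90))*(3264280 + 1701817) = (4484332 - 44*63*(-90))*(3264280 + 1701817) = (4484332 - 2772*(-90))*4966097 = (4484332 + 249480)*4966097 = 4733812*4966097 = 23508569571764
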